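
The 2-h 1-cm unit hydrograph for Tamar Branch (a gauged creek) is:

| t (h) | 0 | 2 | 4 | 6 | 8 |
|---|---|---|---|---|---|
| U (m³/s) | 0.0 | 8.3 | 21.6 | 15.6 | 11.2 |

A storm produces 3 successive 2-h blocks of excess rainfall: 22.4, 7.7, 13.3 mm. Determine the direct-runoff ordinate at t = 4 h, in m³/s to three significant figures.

By discrete convolution, Q_j = Σ (P_i / 10 mm) · U_{j−i}.
At t = 4 h (j=2): Q = (22.4/10)·21.6 + (7.7/10)·8.3 + (13.3/10)·0.0 = 54.8 m³/s.

Q ≈ 54.8 m³/s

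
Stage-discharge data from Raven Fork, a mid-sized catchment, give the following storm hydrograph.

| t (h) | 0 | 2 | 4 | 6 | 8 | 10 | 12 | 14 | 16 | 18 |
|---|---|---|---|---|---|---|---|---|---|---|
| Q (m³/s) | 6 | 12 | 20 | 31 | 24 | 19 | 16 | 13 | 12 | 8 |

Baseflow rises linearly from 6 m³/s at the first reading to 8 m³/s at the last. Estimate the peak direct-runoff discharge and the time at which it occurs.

Subtracting baseflow gives direct-runoff ordinates: 0.00, 5.78, 13.56, 24.33, 17.11, 11.89, 8.67, 5.44, 4.22, 0.00 m³/s.
The maximum is 24.33 m³/s, occurring at the reading for t = 6 h.

Q_p = 24.33 m³/s at t = 6 h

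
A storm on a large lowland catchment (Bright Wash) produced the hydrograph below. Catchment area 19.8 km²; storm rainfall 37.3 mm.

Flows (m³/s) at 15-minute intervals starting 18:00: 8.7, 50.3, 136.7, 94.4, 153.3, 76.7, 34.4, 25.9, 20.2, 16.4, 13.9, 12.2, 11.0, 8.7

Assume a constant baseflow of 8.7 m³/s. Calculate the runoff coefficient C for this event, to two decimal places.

ΣQ_DR = 541.0 m³/s; V = ΣQ_DR·Δt = 4.869 × 10^5 m³.
Runoff depth d = V / A = 24.59 mm.
C = d / P = 24.59 / 37.3 = 0.66.

C ≈ 0.66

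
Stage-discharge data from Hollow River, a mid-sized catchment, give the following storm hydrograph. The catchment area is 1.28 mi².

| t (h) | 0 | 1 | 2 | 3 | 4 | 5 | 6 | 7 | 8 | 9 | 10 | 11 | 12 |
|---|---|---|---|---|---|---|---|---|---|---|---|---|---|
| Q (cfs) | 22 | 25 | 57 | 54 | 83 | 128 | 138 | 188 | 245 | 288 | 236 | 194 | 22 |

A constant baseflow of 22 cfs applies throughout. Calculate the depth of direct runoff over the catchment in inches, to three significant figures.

d ≈ 1.69 in

Direct runoff: 0.0, 3.0, 35.0, 32.0, 61.0, 106.0, 116.0, 166.0, 223.0, 266.0, 214.0, 172.0, 0.0 cfs; ΣQ_DR = 1394 cfs.
V = ΣQ_DR · Δt = 1394 × 3600 s = 5.018 × 10^6 ft³.
Over A = 1.28 mi², depth = V / A = 1.69 in.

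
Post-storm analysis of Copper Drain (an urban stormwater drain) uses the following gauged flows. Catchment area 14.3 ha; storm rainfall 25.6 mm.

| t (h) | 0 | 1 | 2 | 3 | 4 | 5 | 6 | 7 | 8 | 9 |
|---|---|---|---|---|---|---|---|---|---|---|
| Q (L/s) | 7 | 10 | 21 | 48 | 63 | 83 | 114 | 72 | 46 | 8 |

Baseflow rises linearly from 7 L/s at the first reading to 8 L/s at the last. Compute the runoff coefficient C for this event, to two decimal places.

ΣQ_DR = 397.0 L/s; V = ΣQ_DR·Δt = 1.429 × 10^6 L.
Runoff depth d = V / A = 9.994 mm.
C = d / P = 9.994 / 25.6 = 0.39.

C ≈ 0.39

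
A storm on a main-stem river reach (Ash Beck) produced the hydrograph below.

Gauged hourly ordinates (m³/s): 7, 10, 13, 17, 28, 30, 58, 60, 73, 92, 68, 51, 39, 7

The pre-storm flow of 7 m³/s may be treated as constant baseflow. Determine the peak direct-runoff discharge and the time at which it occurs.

Subtracting baseflow gives direct-runoff ordinates: 0.0, 3.0, 6.0, 10.0, 21.0, 23.0, 51.0, 53.0, 66.0, 85.0, 61.0, 44.0, 32.0, 0.0 m³/s.
The maximum is 85.0 m³/s, occurring at the reading for t = 9 h.

Q_p = 85.0 m³/s at t = 9 h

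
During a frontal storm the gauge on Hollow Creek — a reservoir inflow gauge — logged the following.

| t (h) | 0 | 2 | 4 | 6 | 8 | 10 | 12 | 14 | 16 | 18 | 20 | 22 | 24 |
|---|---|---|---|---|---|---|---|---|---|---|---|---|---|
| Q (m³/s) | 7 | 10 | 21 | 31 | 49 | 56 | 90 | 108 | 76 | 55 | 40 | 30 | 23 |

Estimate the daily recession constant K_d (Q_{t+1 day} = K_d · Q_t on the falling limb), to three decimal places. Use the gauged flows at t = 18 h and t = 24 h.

Between t = 18 h and t = 24 h the flow falls from 55 to 23 m³/s over 3×2 h = 6 h.
Per-interval ratio K = (23/55)^(1/3) = 0.7478; K_d = K^(24/2) = 0.031.

K_d ≈ 0.031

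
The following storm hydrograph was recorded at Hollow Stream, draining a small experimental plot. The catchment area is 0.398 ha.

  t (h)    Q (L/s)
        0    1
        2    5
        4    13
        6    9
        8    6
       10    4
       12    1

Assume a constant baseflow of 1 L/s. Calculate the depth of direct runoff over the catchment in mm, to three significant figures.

d ≈ 57.9 mm

Direct runoff: 0.0, 4.0, 12.0, 8.0, 5.0, 3.0, 0.0 L/s; ΣQ_DR = 32.00 L/s.
V = ΣQ_DR · Δt = 32.00 × 7200 s = 2.304 × 10^5 L.
Over A = 0.398 ha, depth = V / A = 57.9 mm.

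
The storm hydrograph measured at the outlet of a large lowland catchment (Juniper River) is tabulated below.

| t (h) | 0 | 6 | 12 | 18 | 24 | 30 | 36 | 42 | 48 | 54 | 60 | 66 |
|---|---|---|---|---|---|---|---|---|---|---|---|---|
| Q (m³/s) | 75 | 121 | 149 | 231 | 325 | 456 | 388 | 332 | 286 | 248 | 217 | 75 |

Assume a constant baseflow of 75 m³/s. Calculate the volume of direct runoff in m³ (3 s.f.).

Direct-runoff ordinates (Q − Q_b): 0.0, 46.0, 74.0, 156.0, 250.0, 381.0, 313.0, 257.0, 211.0, 173.0, 142.0, 0.0 m³/s.
ΣQ_DR = 2003 m³/s.
With Δt = 6 h = 21600 s, V = ΣQ_DR · Δt = 2003 × 21600 = 4.33 × 10^7 m³.

V ≈ 4.33 × 10^7 m³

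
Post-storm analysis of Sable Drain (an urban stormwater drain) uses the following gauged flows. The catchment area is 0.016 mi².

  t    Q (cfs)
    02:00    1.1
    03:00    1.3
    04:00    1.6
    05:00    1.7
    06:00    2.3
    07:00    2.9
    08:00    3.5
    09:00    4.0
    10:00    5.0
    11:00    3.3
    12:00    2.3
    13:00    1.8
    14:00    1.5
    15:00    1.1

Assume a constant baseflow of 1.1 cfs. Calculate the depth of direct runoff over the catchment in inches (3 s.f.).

d ≈ 1.74 in

Direct runoff: 0.0, 0.2, 0.5, 0.6, 1.2, 1.8, 2.4, 2.9, 3.9, 2.2, 1.2, 0.7, 0.4, 0.0 cfs; ΣQ_DR = 18.00 cfs.
V = ΣQ_DR · Δt = 18.00 × 3600 s = 64800 ft³.
Over A = 0.016 mi², depth = V / A = 1.74 in.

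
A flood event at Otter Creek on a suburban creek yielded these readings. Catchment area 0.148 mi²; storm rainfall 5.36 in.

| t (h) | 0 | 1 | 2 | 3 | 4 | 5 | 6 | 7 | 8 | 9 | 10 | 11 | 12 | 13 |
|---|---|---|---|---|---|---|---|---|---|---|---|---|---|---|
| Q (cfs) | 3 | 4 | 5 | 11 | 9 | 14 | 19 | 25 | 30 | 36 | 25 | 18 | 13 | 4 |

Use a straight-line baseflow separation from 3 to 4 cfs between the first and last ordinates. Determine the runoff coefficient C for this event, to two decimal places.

C ≈ 0.33

ΣQ_DR = 167.0 cfs; V = ΣQ_DR·Δt = 6.012 × 10^5 ft³.
Runoff depth d = V / A = 1.749 in.
C = d / P = 1.749 / 5.36 = 0.33.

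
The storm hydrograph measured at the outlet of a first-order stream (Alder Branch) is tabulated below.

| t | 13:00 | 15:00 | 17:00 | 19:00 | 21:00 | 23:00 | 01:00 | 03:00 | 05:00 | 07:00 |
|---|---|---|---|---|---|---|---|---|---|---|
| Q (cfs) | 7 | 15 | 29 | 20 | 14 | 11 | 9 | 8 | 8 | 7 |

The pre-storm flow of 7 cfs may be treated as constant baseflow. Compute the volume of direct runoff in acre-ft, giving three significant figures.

V ≈ 9.59 acre-ft

Direct-runoff ordinates (Q − Q_b): 0.0, 8.0, 22.0, 13.0, 7.0, 4.0, 2.0, 1.0, 1.0, 0.0 cfs.
ΣQ_DR = 58.00 cfs.
With Δt = 2 h = 7200 s, V = ΣQ_DR · Δt = 58.00 × 7200 = 4.18 × 10^5 ft³ = 9.59 acre-ft.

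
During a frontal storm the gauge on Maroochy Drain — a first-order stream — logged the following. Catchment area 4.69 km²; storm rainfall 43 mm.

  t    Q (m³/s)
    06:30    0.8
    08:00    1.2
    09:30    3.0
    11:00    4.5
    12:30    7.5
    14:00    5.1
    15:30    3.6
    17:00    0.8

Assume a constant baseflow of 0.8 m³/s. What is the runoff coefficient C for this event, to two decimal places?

ΣQ_DR = 20.10 m³/s; V = ΣQ_DR·Δt = 1.085 × 10^5 m³.
Runoff depth d = V / A = 23.14 mm.
C = d / P = 23.14 / 43 = 0.54.

C ≈ 0.54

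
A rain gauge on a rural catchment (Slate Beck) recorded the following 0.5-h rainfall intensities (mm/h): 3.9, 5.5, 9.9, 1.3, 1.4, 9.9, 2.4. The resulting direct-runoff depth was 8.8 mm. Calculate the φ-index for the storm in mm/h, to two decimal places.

Only the 4 blocks with intensity above φ contribute runoff: 3.9, 5.5, 9.9, 9.9 mm/h.
Σ(I−φ)·Δt = d  ⇒  (3.9+5.5+9.9+9.9 − 4φ)·0.5 = 8.8
φ = (29.20 − 8.8/0.5) / 4 = 2.90 mm/h.

φ ≈ 2.90 mm/h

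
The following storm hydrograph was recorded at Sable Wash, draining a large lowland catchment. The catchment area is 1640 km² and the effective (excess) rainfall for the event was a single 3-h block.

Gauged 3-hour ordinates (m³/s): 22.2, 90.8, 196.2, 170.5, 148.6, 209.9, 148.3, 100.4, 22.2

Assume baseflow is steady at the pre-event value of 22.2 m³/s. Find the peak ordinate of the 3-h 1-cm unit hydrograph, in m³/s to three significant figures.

U_p ≈ 313 m³/s

Direct runoff: 0.0, 68.6, 174.0, 148.3, 126.4, 187.7, 126.1, 78.2, 0.0 m³/s; ΣQ_DR = 909.3 m³/s, peak = 187.7 m³/s.
Runoff depth d = ΣQ_DR·Δt / A = 909.3 × 10800 / (1640 km²) = 5.988 mm.
The 1-cm UH is the DRH scaled by (10 mm)/d, so U_p = 187.7 × 10/5.988 = 313 m³/s.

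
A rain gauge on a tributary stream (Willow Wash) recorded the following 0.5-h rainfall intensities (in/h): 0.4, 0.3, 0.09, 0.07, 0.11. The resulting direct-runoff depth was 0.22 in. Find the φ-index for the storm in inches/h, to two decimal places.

Only the 2 blocks with intensity above φ contribute runoff: 0.4, 0.3 in/h.
Σ(I−φ)·Δt = d  ⇒  (0.4+0.3 − 2φ)·0.5 = 0.22
φ = (0.7000 − 0.22/0.5) / 2 = 0.13 in/h.

φ ≈ 0.13 in/h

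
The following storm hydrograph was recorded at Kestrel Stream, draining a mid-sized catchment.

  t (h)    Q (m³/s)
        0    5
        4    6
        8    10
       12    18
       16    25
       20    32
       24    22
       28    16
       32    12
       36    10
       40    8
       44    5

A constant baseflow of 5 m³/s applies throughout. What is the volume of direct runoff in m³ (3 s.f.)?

V ≈ 1.57 × 10^6 m³

Direct-runoff ordinates (Q − Q_b): 0.0, 1.0, 5.0, 13.0, 20.0, 27.0, 17.0, 11.0, 7.0, 5.0, 3.0, 0.0 m³/s.
ΣQ_DR = 109.0 m³/s.
With Δt = 4 h = 14400 s, V = ΣQ_DR · Δt = 109.0 × 14400 = 1.57 × 10^6 m³.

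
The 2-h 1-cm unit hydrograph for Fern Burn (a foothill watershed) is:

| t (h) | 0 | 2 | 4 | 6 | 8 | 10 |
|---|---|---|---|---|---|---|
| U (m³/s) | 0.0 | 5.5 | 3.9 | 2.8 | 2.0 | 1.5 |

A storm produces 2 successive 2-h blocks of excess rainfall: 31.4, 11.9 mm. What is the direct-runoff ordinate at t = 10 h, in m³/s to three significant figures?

By discrete convolution, Q_j = Σ (P_i / 10 mm) · U_{j−i}.
At t = 10 h (j=5): Q = (31.4/10)·1.5 + (11.9/10)·2.0 = 7.09 m³/s.

Q ≈ 7.09 m³/s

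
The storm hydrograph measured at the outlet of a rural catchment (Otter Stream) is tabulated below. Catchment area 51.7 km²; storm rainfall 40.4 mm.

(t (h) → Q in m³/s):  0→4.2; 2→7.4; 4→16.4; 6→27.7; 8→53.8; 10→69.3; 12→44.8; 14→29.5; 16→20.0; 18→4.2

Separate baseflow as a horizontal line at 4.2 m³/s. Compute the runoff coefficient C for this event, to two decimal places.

ΣQ_DR = 235.3 m³/s; V = ΣQ_DR·Δt = 1.694 × 10^6 m³.
Runoff depth d = V / A = 32.77 mm.
C = d / P = 32.77 / 40.4 = 0.81.

C ≈ 0.81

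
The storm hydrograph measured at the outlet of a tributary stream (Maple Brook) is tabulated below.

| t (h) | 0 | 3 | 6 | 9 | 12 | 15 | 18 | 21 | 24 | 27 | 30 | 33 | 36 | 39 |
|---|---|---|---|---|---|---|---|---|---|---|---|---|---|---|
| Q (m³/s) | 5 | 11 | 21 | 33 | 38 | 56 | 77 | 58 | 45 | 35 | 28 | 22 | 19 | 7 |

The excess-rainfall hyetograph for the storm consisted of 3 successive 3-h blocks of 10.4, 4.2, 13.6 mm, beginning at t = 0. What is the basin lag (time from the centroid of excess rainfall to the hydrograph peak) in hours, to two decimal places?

Centroid of excess rainfall: t_c = Σ P_i·t̄_i / ΣP_i = 4.8404 h (block centres at 1.5, 4.5, 7.5 h).
Hydrograph peak occurs at t = 18 h, so basin lag t_L = 18 − 4.8404 = 13.16 h.

t_L ≈ 13.16 h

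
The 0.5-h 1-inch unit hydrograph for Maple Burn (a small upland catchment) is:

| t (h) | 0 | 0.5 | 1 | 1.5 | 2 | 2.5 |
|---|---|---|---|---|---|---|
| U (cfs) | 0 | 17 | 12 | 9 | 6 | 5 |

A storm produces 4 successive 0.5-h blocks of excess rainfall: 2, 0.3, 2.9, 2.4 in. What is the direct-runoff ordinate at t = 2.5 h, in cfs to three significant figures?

By discrete convolution, Q_j = Σ (P_i / 1 in) · U_{j−i}.
At t = 2.5 h (j=5): Q = (2/1)·5 + (0.3/1)·6 + (2.9/1)·9 + (2.4/1)·12 = 66.7 cfs.

Q ≈ 66.7 cfs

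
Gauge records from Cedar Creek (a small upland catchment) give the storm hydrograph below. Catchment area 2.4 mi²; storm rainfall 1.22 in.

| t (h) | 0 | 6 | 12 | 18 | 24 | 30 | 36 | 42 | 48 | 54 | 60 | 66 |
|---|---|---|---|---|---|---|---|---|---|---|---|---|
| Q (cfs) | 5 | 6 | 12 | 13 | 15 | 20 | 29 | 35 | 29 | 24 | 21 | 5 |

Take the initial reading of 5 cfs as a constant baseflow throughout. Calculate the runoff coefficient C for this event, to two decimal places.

ΣQ_DR = 154.0 cfs; V = ΣQ_DR·Δt = 3.326 × 10^6 ft³.
Runoff depth d = V / A = 0.5966 in.
C = d / P = 0.5966 / 1.22 = 0.49.

C ≈ 0.49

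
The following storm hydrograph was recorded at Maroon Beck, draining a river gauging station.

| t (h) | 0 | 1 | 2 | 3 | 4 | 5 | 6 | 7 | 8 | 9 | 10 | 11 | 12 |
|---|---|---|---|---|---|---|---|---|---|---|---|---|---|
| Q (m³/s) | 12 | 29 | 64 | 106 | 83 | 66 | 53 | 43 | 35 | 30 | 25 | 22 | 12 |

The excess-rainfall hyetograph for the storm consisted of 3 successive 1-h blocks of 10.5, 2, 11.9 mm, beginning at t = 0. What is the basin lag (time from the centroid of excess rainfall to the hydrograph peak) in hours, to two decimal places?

Centroid of excess rainfall: t_c = Σ P_i·t̄_i / ΣP_i = 1.5574 h (block centres at 0.5, 1.5, 2.5 h).
Hydrograph peak occurs at t = 3 h, so basin lag t_L = 3 − 1.5574 = 1.44 h.

t_L ≈ 1.44 h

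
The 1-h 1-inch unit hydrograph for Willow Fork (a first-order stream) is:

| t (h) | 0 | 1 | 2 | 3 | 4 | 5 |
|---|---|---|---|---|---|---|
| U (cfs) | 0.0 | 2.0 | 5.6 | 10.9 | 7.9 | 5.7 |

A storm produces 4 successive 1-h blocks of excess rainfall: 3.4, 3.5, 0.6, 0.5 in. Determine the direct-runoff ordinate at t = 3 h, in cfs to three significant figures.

By discrete convolution, Q_j = Σ (P_i / 1 in) · U_{j−i}.
At t = 3 h (j=3): Q = (3.4/1)·10.9 + (3.5/1)·5.6 + (0.6/1)·2.0 + (0.5/1)·0.0 = 57.9 cfs.

Q ≈ 57.9 cfs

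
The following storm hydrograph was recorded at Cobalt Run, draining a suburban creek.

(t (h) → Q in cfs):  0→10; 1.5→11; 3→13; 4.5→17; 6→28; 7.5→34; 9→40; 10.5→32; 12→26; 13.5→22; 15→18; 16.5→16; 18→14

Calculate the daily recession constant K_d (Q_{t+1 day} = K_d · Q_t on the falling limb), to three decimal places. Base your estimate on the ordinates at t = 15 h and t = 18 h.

K_d ≈ 0.134

Between t = 15 h and t = 18 h the flow falls from 18 to 14 cfs over 2×1.5 h = 3 h.
Per-interval ratio K = (14/18)^(1/2) = 0.8819; K_d = K^(24/1.5) = 0.134.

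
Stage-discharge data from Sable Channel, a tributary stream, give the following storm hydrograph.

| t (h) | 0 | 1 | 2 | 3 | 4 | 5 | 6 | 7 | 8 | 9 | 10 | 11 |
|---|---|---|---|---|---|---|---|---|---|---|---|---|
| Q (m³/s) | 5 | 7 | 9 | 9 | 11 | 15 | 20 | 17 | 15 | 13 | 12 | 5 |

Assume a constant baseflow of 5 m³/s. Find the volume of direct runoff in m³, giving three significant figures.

Direct-runoff ordinates (Q − Q_b): 0.0, 2.0, 4.0, 4.0, 6.0, 10.0, 15.0, 12.0, 10.0, 8.0, 7.0, 0.0 m³/s.
ΣQ_DR = 78.00 m³/s.
With Δt = 1 h = 3600 s, V = ΣQ_DR · Δt = 78.00 × 3600 = 2.81 × 10^5 m³.

V ≈ 2.81 × 10^5 m³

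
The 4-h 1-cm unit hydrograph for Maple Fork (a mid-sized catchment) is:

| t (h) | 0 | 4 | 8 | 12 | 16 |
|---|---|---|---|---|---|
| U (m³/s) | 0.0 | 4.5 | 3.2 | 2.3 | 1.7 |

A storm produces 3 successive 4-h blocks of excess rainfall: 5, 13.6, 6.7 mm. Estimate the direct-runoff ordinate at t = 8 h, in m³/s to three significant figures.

By discrete convolution, Q_j = Σ (P_i / 10 mm) · U_{j−i}.
At t = 8 h (j=2): Q = (5/10)·3.2 + (13.6/10)·4.5 + (6.7/10)·0.0 = 7.72 m³/s.

Q ≈ 7.72 m³/s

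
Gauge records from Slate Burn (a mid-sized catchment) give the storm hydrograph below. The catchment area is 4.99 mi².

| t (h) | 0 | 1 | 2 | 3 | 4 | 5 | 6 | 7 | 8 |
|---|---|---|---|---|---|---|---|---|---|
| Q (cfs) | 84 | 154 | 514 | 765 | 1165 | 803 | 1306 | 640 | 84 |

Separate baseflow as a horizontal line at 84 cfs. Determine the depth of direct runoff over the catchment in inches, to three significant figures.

d ≈ 1.48 in

Direct runoff: 0.0, 70.0, 430.0, 681.0, 1081.0, 719.0, 1222.0, 556.0, 0.0 cfs; ΣQ_DR = 4759 cfs.
V = ΣQ_DR · Δt = 4759 × 3600 s = 1.713 × 10^7 ft³.
Over A = 4.99 mi², depth = V / A = 1.48 in.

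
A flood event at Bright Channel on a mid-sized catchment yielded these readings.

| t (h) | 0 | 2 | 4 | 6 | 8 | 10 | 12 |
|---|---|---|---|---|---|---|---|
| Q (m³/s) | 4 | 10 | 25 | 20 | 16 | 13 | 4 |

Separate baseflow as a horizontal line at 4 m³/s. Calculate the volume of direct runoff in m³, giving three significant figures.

V ≈ 4.61 × 10^5 m³

Direct-runoff ordinates (Q − Q_b): 0.0, 6.0, 21.0, 16.0, 12.0, 9.0, 0.0 m³/s.
ΣQ_DR = 64.00 m³/s.
With Δt = 2 h = 7200 s, V = ΣQ_DR · Δt = 64.00 × 7200 = 4.61 × 10^5 m³.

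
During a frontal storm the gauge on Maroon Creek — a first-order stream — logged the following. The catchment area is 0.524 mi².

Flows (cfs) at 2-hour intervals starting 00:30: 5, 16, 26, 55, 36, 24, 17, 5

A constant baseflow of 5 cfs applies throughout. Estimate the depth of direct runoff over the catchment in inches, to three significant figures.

d ≈ 0.852 in

Direct runoff: 0.0, 11.0, 21.0, 50.0, 31.0, 19.0, 12.0, 0.0 cfs; ΣQ_DR = 144.0 cfs.
V = ΣQ_DR · Δt = 144.0 × 7200 s = 1.037 × 10^6 ft³.
Over A = 0.524 mi², depth = V / A = 0.852 in.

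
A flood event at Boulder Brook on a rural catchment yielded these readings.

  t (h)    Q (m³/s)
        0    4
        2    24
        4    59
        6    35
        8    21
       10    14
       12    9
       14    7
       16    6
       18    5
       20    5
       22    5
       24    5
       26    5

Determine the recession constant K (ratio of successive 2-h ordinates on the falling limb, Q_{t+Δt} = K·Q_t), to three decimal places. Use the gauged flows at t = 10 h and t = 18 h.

K ≈ 0.773

Using the recession-limb readings at t = 10 h and t = 18 h: Q falls from 14 to 5 m³/s over 4 intervals.
K = (Q₂/Q₁)^(1/4) = (5/14)^(1/4) = 0.773.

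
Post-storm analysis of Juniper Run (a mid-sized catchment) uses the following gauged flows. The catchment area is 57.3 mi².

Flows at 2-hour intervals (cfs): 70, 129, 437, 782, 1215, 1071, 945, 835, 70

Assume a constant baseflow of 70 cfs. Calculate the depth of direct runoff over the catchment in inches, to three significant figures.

d ≈ 0.266 in

Direct runoff: 0.0, 59.0, 367.0, 712.0, 1145.0, 1001.0, 875.0, 765.0, 0.0 cfs; ΣQ_DR = 4924 cfs.
V = ΣQ_DR · Δt = 4924 × 7200 s = 3.545 × 10^7 ft³.
Over A = 57.3 mi², depth = V / A = 0.266 in.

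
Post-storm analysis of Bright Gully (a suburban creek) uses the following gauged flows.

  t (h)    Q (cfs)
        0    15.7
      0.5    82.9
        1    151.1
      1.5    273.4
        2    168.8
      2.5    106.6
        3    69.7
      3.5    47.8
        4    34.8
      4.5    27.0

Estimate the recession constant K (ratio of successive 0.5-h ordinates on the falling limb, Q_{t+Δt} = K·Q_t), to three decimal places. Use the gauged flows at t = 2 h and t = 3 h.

Using the recession-limb readings at t = 2 h and t = 3 h: Q falls from 168.8 to 69.7 cfs over 2 intervals.
K = (Q₂/Q₁)^(1/2) = (69.7/168.8)^(1/2) = 0.643.

K ≈ 0.643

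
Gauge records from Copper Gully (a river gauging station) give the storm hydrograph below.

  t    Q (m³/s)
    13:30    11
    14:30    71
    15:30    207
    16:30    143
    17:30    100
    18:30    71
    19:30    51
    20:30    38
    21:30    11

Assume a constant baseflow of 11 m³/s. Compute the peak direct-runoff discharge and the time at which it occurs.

Q_p = 196.0 m³/s at t = 15:30

Subtracting baseflow gives direct-runoff ordinates: 0.0, 60.0, 196.0, 132.0, 89.0, 60.0, 40.0, 27.0, 0.0 m³/s.
The maximum is 196.0 m³/s, occurring at the reading for t = 15:30.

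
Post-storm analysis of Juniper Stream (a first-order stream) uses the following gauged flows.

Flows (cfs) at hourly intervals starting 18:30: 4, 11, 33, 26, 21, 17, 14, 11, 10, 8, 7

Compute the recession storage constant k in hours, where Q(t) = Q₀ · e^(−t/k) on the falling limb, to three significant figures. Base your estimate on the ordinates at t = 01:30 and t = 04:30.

On the falling limb, Q drops from 11 to 7 cfs between t = 01:30 and t = 04:30 (Δt = 3 h).
k = −Δt / ln(Q₂/Q₁) = −3 / ln(7/11) = 6.64 h.

k ≈ 6.64 h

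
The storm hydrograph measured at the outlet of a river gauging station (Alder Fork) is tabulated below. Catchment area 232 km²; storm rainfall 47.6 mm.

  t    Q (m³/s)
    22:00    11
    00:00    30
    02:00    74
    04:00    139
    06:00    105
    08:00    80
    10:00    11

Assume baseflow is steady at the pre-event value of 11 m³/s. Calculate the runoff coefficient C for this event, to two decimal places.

ΣQ_DR = 373.0 m³/s; V = ΣQ_DR·Δt = 2.686 × 10^6 m³.
Runoff depth d = V / A = 11.58 mm.
C = d / P = 11.58 / 47.6 = 0.24.

C ≈ 0.24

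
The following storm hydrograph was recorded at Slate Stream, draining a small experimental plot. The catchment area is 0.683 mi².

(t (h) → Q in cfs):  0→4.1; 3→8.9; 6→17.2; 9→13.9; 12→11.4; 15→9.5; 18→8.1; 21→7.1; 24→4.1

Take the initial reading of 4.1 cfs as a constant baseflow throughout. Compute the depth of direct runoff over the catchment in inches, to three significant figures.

d ≈ 0.323 in

Direct runoff: 0.0, 4.8, 13.1, 9.8, 7.3, 5.4, 4.0, 3.0, 0.0 cfs; ΣQ_DR = 47.40 cfs.
V = ΣQ_DR · Δt = 47.40 × 10800 s = 5.119 × 10^5 ft³.
Over A = 0.683 mi², depth = V / A = 0.323 in.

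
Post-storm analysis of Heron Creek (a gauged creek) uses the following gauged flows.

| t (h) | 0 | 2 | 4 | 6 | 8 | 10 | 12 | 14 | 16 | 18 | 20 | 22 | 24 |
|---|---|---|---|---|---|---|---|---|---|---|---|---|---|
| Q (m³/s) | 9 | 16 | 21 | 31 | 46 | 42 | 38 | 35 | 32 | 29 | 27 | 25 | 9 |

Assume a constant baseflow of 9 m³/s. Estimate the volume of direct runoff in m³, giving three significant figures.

Direct-runoff ordinates (Q − Q_b): 0.0, 7.0, 12.0, 22.0, 37.0, 33.0, 29.0, 26.0, 23.0, 20.0, 18.0, 16.0, 0.0 m³/s.
ΣQ_DR = 243.0 m³/s.
With Δt = 2 h = 7200 s, V = ΣQ_DR · Δt = 243.0 × 7200 = 1.75 × 10^6 m³.

V ≈ 1.75 × 10^6 m³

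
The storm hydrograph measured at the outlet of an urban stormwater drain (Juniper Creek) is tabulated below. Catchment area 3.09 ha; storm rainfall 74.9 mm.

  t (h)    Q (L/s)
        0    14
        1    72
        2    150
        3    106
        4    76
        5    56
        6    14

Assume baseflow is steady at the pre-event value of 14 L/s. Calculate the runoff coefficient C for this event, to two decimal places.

C ≈ 0.61

ΣQ_DR = 390.0 L/s; V = ΣQ_DR·Δt = 1.404 × 10^6 L.
Runoff depth d = V / A = 45.44 mm.
C = d / P = 45.44 / 74.9 = 0.61.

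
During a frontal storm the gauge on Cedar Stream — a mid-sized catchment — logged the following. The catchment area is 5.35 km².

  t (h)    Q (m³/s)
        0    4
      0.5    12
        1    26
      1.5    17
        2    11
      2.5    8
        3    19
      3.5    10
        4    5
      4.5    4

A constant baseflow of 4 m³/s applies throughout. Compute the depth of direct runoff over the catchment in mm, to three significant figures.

Direct runoff: 0.0, 8.0, 22.0, 13.0, 7.0, 4.0, 15.0, 6.0, 1.0, 0.0 m³/s; ΣQ_DR = 76.00 m³/s.
V = ΣQ_DR · Δt = 76.00 × 1800 s = 1.368 × 10^5 m³.
Over A = 5.35 km², depth = V / A = 25.6 mm.

d ≈ 25.6 mm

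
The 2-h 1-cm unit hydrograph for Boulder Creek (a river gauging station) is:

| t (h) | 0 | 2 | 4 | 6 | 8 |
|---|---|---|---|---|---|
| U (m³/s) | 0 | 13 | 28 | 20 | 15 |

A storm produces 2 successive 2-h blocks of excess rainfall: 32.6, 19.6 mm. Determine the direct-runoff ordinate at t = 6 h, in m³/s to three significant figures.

By discrete convolution, Q_j = Σ (P_i / 10 mm) · U_{j−i}.
At t = 6 h (j=3): Q = (32.6/10)·20 + (19.6/10)·28 = 120 m³/s.

Q ≈ 120 m³/s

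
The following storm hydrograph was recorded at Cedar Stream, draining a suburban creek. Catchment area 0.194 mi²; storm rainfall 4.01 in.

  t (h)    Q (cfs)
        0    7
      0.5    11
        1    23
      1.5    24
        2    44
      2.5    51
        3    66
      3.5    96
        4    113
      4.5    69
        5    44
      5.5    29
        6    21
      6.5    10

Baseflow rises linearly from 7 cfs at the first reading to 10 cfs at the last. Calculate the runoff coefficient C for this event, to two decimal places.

ΣQ_DR = 489.0 cfs; V = ΣQ_DR·Δt = 8.802 × 10^5 ft³.
Runoff depth d = V / A = 1.953 in.
C = d / P = 1.953 / 4.01 = 0.49.

C ≈ 0.49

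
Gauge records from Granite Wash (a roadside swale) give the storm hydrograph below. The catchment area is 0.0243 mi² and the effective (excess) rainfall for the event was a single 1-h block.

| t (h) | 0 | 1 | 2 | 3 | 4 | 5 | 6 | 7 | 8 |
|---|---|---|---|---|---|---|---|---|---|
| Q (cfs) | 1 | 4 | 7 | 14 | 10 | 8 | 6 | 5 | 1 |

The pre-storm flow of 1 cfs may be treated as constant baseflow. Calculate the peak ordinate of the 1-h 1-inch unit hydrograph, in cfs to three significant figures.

Direct runoff: 0.0, 3.0, 6.0, 13.0, 9.0, 7.0, 5.0, 4.0, 0.0 cfs; ΣQ_DR = 47.00 cfs, peak = 13.0 cfs.
Runoff depth d = ΣQ_DR·Δt / A = 47.00 × 3600 / (0.0243 mi²) = 2.997 in.
The 1-inch UH is the DRH scaled by (1 in)/d, so U_p = 13.0 × 1/2.997 = 4.34 cfs.

U_p ≈ 4.34 cfs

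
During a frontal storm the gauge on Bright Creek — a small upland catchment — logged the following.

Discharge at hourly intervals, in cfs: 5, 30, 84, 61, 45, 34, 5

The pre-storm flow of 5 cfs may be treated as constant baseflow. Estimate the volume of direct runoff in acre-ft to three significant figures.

Direct-runoff ordinates (Q − Q_b): 0.0, 25.0, 79.0, 56.0, 40.0, 29.0, 0.0 cfs.
ΣQ_DR = 229.0 cfs.
With Δt = 1 h = 3600 s, V = ΣQ_DR · Δt = 229.0 × 3600 = 8.24 × 10^5 ft³ = 18.9 acre-ft.

V ≈ 18.9 acre-ft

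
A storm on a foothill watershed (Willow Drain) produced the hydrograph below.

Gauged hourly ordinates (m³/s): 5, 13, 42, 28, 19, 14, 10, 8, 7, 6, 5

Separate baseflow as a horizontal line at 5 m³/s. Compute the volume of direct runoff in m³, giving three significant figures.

Direct-runoff ordinates (Q − Q_b): 0.0, 8.0, 37.0, 23.0, 14.0, 9.0, 5.0, 3.0, 2.0, 1.0, 0.0 m³/s.
ΣQ_DR = 102.0 m³/s.
With Δt = 1 h = 3600 s, V = ΣQ_DR · Δt = 102.0 × 3600 = 3.67 × 10^5 m³.

V ≈ 3.67 × 10^5 m³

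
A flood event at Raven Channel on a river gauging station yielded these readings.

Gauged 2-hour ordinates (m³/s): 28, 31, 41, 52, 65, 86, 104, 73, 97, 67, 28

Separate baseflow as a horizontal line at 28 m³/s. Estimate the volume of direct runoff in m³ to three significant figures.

Direct-runoff ordinates (Q − Q_b): 0.0, 3.0, 13.0, 24.0, 37.0, 58.0, 76.0, 45.0, 69.0, 39.0, 0.0 m³/s.
ΣQ_DR = 364.0 m³/s.
With Δt = 2 h = 7200 s, V = ΣQ_DR · Δt = 364.0 × 7200 = 2.62 × 10^6 m³.

V ≈ 2.62 × 10^6 m³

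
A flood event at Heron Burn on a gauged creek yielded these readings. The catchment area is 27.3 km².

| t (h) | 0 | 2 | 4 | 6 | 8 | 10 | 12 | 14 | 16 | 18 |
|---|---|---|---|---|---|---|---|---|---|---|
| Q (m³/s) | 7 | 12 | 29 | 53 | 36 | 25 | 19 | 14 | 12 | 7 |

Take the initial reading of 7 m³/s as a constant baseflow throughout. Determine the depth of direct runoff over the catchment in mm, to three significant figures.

d ≈ 38.0 mm

Direct runoff: 0.0, 5.0, 22.0, 46.0, 29.0, 18.0, 12.0, 7.0, 5.0, 0.0 m³/s; ΣQ_DR = 144.0 m³/s.
V = ΣQ_DR · Δt = 144.0 × 7200 s = 1.037 × 10^6 m³.
Over A = 27.3 km², depth = V / A = 38.0 mm.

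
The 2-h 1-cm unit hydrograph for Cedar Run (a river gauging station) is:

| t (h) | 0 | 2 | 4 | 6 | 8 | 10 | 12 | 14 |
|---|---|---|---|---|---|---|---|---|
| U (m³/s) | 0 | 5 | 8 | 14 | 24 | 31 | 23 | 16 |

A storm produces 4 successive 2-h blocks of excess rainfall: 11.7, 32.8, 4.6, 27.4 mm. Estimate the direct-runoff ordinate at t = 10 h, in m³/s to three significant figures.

By discrete convolution, Q_j = Σ (P_i / 10 mm) · U_{j−i}.
At t = 10 h (j=5): Q = (11.7/10)·31 + (32.8/10)·24 + (4.6/10)·14 + (27.4/10)·8 = 143 m³/s.

Q ≈ 143 m³/s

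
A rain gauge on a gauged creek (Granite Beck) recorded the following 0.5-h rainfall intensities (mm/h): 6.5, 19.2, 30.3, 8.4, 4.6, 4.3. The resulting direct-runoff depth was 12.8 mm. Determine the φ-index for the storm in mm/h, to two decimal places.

Only the 2 blocks with intensity above φ contribute runoff: 19.2, 30.3 mm/h.
Σ(I−φ)·Δt = d  ⇒  (19.2+30.3 − 2φ)·0.5 = 12.8
φ = (49.50 − 12.8/0.5) / 2 = 11.95 mm/h.

φ ≈ 11.95 mm/h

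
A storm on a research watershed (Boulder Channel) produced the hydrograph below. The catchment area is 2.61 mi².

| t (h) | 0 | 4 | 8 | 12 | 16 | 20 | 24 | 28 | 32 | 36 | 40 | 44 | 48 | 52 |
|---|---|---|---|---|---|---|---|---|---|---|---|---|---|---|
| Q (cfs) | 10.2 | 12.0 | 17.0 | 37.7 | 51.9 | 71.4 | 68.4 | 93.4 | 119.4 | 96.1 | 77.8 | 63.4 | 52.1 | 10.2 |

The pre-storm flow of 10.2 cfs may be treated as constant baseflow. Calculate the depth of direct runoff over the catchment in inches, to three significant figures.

Direct runoff: 0.0, 1.8, 6.8, 27.5, 41.7, 61.2, 58.2, 83.2, 109.2, 85.9, 67.6, 53.2, 41.9, 0.0 cfs; ΣQ_DR = 638.2 cfs.
V = ΣQ_DR · Δt = 638.2 × 14400 s = 9.190 × 10^6 ft³.
Over A = 2.61 mi², depth = V / A = 1.52 in.

d ≈ 1.52 in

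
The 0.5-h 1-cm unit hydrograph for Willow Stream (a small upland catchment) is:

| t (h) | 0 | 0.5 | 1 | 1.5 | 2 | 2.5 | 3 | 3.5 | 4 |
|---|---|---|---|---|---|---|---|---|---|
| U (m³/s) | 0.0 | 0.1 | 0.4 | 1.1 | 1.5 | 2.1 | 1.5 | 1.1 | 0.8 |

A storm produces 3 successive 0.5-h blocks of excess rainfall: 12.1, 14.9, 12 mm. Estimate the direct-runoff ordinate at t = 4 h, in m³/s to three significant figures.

By discrete convolution, Q_j = Σ (P_i / 10 mm) · U_{j−i}.
At t = 4 h (j=8): Q = (12.1/10)·0.8 + (14.9/10)·1.1 + (12/10)·1.5 = 4.41 m³/s.

Q ≈ 4.41 m³/s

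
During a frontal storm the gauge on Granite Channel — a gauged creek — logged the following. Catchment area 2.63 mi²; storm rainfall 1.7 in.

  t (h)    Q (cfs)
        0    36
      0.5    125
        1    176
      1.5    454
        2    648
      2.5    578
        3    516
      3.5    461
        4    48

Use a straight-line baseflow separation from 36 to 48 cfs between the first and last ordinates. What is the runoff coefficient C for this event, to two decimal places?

ΣQ_DR = 2664 cfs; V = ΣQ_DR·Δt = 4.795 × 10^6 ft³.
Runoff depth d = V / A = 0.7848 in.
C = d / P = 0.7848 / 1.7 = 0.46.

C ≈ 0.46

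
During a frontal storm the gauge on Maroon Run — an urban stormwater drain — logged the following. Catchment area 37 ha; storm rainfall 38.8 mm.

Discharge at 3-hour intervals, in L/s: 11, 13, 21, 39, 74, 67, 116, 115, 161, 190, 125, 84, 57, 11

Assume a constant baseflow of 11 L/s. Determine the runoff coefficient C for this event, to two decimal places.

C ≈ 0.70

ΣQ_DR = 930.0 L/s; V = ΣQ_DR·Δt = 1.004 × 10^7 L.
Runoff depth d = V / A = 27.15 mm.
C = d / P = 27.15 / 38.8 = 0.70.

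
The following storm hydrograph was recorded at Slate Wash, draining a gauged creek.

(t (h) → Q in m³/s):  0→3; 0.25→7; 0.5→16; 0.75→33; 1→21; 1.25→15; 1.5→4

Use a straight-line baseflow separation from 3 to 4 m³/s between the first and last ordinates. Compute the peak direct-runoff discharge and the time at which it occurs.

Q_p = 29.50 m³/s at t = 0.75 h

Subtracting baseflow gives direct-runoff ordinates: 0.00, 3.83, 12.67, 29.50, 17.33, 11.17, 0.00 m³/s.
The maximum is 29.50 m³/s, occurring at the reading for t = 0.75 h.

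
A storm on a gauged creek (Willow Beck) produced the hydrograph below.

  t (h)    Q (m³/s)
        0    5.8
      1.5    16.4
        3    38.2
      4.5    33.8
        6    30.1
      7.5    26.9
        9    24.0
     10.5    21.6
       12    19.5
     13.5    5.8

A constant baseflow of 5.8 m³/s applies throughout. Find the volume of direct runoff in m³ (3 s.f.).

V ≈ 8.86 × 10^5 m³

Direct-runoff ordinates (Q − Q_b): 0.0, 10.6, 32.4, 28.0, 24.3, 21.1, 18.2, 15.8, 13.7, 0.0 m³/s.
ΣQ_DR = 164.1 m³/s.
With Δt = 1.5 h = 5400 s, V = ΣQ_DR · Δt = 164.1 × 5400 = 8.86 × 10^5 m³.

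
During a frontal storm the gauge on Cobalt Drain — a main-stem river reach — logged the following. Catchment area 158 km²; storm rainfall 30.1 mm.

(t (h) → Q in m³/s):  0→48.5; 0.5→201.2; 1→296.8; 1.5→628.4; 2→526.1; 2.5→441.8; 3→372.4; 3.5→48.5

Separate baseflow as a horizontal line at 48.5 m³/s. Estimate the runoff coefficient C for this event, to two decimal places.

C ≈ 0.82

ΣQ_DR = 2176 m³/s; V = ΣQ_DR·Δt = 3.916 × 10^6 m³.
Runoff depth d = V / A = 24.79 mm.
C = d / P = 24.79 / 30.1 = 0.82.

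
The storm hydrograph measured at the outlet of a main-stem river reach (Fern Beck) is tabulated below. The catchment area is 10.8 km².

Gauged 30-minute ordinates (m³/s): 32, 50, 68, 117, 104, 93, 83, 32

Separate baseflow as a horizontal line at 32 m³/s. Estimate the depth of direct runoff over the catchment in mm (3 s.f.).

d ≈ 53.8 mm

Direct runoff: 0.0, 18.0, 36.0, 85.0, 72.0, 61.0, 51.0, 0.0 m³/s; ΣQ_DR = 323.0 m³/s.
V = ΣQ_DR · Δt = 323.0 × 1800 s = 5.814 × 10^5 m³.
Over A = 10.8 km², depth = V / A = 53.8 mm.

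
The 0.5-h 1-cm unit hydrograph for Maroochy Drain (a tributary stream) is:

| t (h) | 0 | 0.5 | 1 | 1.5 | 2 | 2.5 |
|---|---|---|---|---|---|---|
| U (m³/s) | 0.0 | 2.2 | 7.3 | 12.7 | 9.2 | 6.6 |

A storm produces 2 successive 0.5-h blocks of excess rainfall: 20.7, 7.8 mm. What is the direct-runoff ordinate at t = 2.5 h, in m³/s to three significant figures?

By discrete convolution, Q_j = Σ (P_i / 10 mm) · U_{j−i}.
At t = 2.5 h (j=5): Q = (20.7/10)·6.6 + (7.8/10)·9.2 = 20.8 m³/s.

Q ≈ 20.8 m³/s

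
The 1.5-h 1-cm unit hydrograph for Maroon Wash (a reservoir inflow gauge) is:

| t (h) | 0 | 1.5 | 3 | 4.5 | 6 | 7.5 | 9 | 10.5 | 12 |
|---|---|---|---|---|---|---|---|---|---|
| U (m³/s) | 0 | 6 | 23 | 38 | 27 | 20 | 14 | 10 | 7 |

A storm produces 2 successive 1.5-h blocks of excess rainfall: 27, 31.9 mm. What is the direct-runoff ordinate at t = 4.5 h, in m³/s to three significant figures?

Q ≈ 176 m³/s

By discrete convolution, Q_j = Σ (P_i / 10 mm) · U_{j−i}.
At t = 4.5 h (j=3): Q = (27/10)·38 + (31.9/10)·23 = 176 m³/s.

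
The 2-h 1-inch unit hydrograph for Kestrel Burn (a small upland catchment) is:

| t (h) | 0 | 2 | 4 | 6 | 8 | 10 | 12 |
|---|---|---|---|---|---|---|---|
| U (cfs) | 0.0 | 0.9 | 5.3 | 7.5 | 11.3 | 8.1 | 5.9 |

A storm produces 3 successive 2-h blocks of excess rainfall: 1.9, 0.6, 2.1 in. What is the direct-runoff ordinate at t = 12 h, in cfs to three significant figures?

Q ≈ 39.8 cfs

By discrete convolution, Q_j = Σ (P_i / 1 in) · U_{j−i}.
At t = 12 h (j=6): Q = (1.9/1)·5.9 + (0.6/1)·8.1 + (2.1/1)·11.3 = 39.8 cfs.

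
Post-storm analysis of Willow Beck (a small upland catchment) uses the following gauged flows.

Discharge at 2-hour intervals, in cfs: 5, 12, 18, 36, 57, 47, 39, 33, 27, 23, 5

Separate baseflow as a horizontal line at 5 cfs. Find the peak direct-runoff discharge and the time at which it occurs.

Q_p = 52.0 cfs at t = 8 h

Subtracting baseflow gives direct-runoff ordinates: 0.0, 7.0, 13.0, 31.0, 52.0, 42.0, 34.0, 28.0, 22.0, 18.0, 0.0 cfs.
The maximum is 52.0 cfs, occurring at the reading for t = 8 h.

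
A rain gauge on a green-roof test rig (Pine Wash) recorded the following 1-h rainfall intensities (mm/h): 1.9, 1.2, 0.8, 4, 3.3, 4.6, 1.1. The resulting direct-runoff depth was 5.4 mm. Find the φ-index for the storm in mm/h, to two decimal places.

φ ≈ 2.17 mm/h

Only the 3 blocks with intensity above φ contribute runoff: 4, 3.3, 4.6 mm/h.
Σ(I−φ)·Δt = d  ⇒  (4+3.3+4.6 − 3φ)·1 = 5.4
φ = (11.90 − 5.4/1) / 3 = 2.17 mm/h.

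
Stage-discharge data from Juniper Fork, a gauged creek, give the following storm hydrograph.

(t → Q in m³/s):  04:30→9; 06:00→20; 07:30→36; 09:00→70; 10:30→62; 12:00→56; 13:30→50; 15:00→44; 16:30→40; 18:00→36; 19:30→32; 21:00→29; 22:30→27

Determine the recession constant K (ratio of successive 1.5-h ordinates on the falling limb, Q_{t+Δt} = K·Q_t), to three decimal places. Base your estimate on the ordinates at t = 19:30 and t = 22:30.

K ≈ 0.919

Using the recession-limb readings at t = 19:30 and t = 22:30: Q falls from 32 to 27 m³/s over 2 intervals.
K = (Q₂/Q₁)^(1/2) = (27/32)^(1/2) = 0.919.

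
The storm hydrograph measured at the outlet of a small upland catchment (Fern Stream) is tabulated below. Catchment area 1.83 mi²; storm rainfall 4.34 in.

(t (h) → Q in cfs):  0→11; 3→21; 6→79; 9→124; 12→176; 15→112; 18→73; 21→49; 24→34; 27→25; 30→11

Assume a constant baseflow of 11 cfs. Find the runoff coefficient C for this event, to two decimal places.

ΣQ_DR = 594.0 cfs; V = ΣQ_DR·Δt = 6.415 × 10^6 ft³.
Runoff depth d = V / A = 1.509 in.
C = d / P = 1.509 / 4.34 = 0.35.

C ≈ 0.35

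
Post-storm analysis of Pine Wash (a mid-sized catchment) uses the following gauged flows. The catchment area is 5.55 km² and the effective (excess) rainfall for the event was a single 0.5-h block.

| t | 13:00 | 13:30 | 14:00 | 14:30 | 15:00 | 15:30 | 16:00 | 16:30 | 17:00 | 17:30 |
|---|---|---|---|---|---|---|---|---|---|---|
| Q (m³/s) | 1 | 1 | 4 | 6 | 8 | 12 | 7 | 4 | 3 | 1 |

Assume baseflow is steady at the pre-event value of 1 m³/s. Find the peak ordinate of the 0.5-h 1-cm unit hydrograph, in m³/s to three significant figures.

U_p ≈ 9.17 m³/s

Direct runoff: 0.0, 0.0, 3.0, 5.0, 7.0, 11.0, 6.0, 3.0, 2.0, 0.0 m³/s; ΣQ_DR = 37.00 m³/s, peak = 11.0 m³/s.
Runoff depth d = ΣQ_DR·Δt / A = 37.00 × 1800 / (5.55 km²) = 12.00 mm.
The 1-cm UH is the DRH scaled by (10 mm)/d, so U_p = 11.0 × 10/12.00 = 9.17 m³/s.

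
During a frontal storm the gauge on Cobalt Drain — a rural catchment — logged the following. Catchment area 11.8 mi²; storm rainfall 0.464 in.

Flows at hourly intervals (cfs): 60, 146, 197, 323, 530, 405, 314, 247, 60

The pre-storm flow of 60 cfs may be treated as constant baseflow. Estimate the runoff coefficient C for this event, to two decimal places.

ΣQ_DR = 1742 cfs; V = ΣQ_DR·Δt = 6.271 × 10^6 ft³.
Runoff depth d = V / A = 0.2288 in.
C = d / P = 0.2288 / 0.464 = 0.49.

C ≈ 0.49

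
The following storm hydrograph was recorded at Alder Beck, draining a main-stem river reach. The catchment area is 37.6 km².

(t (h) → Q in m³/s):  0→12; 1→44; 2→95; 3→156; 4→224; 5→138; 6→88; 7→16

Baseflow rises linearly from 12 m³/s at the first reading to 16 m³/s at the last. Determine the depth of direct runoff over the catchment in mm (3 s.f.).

Direct runoff: 0.00, 31.43, 81.86, 142.29, 209.71, 123.14, 72.57, 0.00 m³/s; ΣQ_DR = 661.0 m³/s.
V = ΣQ_DR · Δt = 661.0 × 3600 s = 2.380 × 10^6 m³.
Over A = 37.6 km², depth = V / A = 63.3 mm.

d ≈ 63.3 mm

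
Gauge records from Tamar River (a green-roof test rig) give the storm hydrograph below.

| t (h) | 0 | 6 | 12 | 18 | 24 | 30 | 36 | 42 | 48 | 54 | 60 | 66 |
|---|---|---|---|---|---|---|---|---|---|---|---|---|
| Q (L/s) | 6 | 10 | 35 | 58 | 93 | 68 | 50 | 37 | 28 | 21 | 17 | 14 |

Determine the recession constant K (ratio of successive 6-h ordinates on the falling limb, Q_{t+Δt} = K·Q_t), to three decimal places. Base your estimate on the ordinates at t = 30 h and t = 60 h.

Using the recession-limb readings at t = 30 h and t = 60 h: Q falls from 68 to 17 L/s over 5 intervals.
K = (Q₂/Q₁)^(1/5) = (17/68)^(1/5) = 0.758.

K ≈ 0.758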